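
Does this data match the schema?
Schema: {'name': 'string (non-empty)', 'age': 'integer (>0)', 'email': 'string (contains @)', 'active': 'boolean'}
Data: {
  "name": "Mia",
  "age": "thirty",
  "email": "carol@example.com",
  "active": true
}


Validating each field against schema:
  name: OK (non-empty string)
  age: FAIL ("thirty" is not an integer)
  email: OK (string with @)
  active: OK (boolean)

Result: INVALID (1 error: age)

INVALID (1 error: age)


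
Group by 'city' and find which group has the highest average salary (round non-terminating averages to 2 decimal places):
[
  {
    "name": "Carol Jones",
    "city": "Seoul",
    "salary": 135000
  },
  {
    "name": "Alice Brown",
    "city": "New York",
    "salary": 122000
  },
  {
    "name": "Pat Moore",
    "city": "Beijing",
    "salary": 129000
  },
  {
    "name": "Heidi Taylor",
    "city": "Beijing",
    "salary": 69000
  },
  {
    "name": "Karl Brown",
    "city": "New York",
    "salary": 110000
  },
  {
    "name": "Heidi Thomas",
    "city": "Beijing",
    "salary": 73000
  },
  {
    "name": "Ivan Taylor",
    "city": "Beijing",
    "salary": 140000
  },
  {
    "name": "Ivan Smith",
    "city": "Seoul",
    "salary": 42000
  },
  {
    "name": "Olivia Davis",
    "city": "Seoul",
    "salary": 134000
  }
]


Group by: city

Groups:
  Beijing: 4 people, avg salary = 411000/4 = $102750
  New York: 2 people, avg salary = 232000/2 = $116000
  Seoul: 3 people, avg salary = 311000/3 ≈ $103666.67

Highest average salary: New York ($116000)

New York ($116000)


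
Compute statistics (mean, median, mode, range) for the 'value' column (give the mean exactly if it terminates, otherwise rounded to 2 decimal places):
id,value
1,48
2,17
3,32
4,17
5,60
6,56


Data: [48, 17, 32, 17, 60, 56]
Count: 6
Sum: 230
Mean: 230/6 ≈ 38.33 (rounded to 2 decimal places)
Sorted: [17, 17, 32, 48, 56, 60]
Median: 40.0
Mode: 17 (2 times)
Range: 60 - 17 = 43
Min: 17, Max: 60

mean≈38.33, median=40.0, mode=17, range=43


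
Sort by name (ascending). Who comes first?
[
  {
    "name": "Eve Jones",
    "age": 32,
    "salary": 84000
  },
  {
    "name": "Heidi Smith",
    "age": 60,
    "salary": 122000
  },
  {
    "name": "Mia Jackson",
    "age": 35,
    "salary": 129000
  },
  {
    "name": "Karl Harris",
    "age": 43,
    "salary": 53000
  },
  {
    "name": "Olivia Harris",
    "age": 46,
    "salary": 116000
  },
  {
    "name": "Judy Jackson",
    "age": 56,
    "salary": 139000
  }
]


Sort by: name (ascending)

Sorted order:
  1. Eve Jones (name = Eve Jones)
  2. Heidi Smith (name = Heidi Smith)
  3. Judy Jackson (name = Judy Jackson)
  4. Karl Harris (name = Karl Harris)
  5. Mia Jackson (name = Mia Jackson)
  6. Olivia Harris (name = Olivia Harris)

First: Eve Jones

Eve Jones


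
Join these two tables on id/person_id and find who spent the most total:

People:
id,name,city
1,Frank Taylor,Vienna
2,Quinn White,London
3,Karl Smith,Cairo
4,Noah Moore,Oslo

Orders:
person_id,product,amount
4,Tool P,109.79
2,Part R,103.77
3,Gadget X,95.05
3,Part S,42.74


Join on: people.id = orders.person_id

Joined rows:
  Noah Moore (Oslo) bought Tool P for $109.79
  Quinn White (London) bought Part R for $103.77
  Karl Smith (Cairo) bought Gadget X for $95.05
  Karl Smith (Cairo) bought Part S for $42.74

Total per person:
  Karl Smith: $137.79
  Noah Moore: $109.79
  Quinn White: $103.77

Top spender: Karl Smith ($137.79)

Karl Smith ($137.79)


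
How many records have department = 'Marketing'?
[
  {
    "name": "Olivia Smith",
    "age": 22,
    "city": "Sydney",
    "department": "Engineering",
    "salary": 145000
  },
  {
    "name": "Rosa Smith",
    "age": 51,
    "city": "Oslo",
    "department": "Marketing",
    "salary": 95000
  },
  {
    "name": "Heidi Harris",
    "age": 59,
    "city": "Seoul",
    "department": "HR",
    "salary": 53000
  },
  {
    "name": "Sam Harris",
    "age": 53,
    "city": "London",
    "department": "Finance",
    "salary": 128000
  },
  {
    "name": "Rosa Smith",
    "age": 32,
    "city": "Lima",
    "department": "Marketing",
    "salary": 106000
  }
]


Data: 5 records
Condition: department = 'Marketing'

Checking each record:
  Olivia Smith: Engineering
  Rosa Smith: Marketing MATCH
  Heidi Harris: HR
  Sam Harris: Finance
  Rosa Smith: Marketing MATCH

Count: 2

2


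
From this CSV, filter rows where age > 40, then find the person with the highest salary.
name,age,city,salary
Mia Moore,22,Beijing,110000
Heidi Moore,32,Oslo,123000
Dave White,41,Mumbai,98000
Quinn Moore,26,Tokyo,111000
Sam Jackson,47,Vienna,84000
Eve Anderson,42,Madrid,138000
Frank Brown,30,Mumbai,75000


Filter: age > 40
Sort by: salary (descending)

Filtered records (3):
  Eve Anderson, age 42, salary $138000
  Dave White, age 41, salary $98000
  Sam Jackson, age 47, salary $84000

Highest salary: Eve Anderson ($138000)

Eve Anderson


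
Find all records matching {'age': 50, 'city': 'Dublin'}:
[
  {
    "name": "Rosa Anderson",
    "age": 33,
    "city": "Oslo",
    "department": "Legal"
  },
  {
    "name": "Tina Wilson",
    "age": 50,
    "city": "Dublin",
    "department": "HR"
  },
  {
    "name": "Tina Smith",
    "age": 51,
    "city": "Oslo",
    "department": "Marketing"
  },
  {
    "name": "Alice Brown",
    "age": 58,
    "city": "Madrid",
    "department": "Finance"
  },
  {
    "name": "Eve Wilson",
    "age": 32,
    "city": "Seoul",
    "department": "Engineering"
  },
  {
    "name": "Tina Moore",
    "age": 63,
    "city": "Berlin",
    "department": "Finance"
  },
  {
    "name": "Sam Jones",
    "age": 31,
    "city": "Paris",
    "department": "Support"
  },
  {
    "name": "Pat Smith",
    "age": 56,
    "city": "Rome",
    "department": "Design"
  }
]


Search criteria: {'age': 50, 'city': 'Dublin'}

Checking 8 records:
  Rosa Anderson: {age: 33, city: Oslo}
  Tina Wilson: {age: 50, city: Dublin} <-- MATCH
  Tina Smith: {age: 51, city: Oslo}
  Alice Brown: {age: 58, city: Madrid}
  Eve Wilson: {age: 32, city: Seoul}
  Tina Moore: {age: 63, city: Berlin}
  Sam Jones: {age: 31, city: Paris}
  Pat Smith: {age: 56, city: Rome}

Matches: ["Tina Wilson"]

["Tina Wilson"]


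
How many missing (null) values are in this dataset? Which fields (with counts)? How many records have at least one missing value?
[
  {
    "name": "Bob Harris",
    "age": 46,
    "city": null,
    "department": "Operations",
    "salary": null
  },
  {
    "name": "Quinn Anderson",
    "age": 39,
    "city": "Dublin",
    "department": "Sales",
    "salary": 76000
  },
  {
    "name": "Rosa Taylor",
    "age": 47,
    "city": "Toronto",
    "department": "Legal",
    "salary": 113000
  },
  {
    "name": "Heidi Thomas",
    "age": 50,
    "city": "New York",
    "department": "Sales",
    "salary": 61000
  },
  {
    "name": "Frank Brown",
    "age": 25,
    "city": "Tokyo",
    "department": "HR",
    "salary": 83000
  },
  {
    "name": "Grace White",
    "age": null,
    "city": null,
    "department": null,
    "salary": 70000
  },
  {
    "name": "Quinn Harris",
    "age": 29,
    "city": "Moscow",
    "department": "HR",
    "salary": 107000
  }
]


Checking for missing (null) values in 7 records:

  Bob Harris: city, salary
  Quinn Anderson: complete
  Rosa Taylor: complete
  Heidi Thomas: complete
  Frank Brown: complete
  Grace White: age, city, department
  Quinn Harris: complete

Per field:
  name: 0 missing
  age: 1 missing
  city: 2 missing
  department: 1 missing
  salary: 1 missing

Total missing values: 5
Records with any missing: 2

5 missing values (age: 1, city: 2, department: 1, salary: 1); 2 incomplete records


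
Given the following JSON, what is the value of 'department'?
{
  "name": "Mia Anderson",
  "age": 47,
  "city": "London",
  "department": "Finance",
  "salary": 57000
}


Looking up field 'department'
Value: Finance

Finance


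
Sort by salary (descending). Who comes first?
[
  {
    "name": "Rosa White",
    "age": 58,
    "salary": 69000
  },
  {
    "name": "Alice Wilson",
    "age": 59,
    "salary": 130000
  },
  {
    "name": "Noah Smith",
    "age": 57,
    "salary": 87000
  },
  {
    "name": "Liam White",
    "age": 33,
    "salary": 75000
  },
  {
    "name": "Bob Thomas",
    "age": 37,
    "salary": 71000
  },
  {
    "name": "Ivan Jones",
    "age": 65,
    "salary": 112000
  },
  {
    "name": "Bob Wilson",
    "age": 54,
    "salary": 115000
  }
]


Sort by: salary (descending)

Sorted order:
  1. Alice Wilson (salary = 130000)
  2. Bob Wilson (salary = 115000)
  3. Ivan Jones (salary = 112000)
  4. Noah Smith (salary = 87000)
  5. Liam White (salary = 75000)
  6. Bob Thomas (salary = 71000)
  7. Rosa White (salary = 69000)

First: Alice Wilson

Alice Wilson


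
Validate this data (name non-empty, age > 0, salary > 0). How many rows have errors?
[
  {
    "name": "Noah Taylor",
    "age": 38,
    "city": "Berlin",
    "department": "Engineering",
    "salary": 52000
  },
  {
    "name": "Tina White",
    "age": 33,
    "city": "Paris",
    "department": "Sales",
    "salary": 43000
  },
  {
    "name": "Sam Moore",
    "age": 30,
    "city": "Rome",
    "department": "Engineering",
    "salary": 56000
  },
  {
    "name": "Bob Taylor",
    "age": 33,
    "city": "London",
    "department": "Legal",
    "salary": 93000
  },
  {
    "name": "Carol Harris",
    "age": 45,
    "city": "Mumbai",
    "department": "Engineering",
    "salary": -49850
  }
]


Validating 5 records:
Rules: name non-empty, age > 0, salary > 0

  Row 1 (Noah Taylor): OK
  Row 2 (Tina White): OK
  Row 3 (Sam Moore): OK
  Row 4 (Bob Taylor): OK
  Row 5 (Carol Harris): negative salary: -49850

Total errors: 1

1 errors


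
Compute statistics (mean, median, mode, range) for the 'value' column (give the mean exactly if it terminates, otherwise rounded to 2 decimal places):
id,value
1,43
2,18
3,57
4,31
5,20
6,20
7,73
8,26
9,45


Data: [43, 18, 57, 31, 20, 20, 73, 26, 45]
Count: 9
Sum: 333
Mean: 333/9 = 37
Sorted: [18, 20, 20, 26, 31, 43, 45, 57, 73]
Median: 31.0
Mode: 20 (2 times)
Range: 73 - 18 = 55
Min: 18, Max: 73

mean=37, median=31.0, mode=20, range=55


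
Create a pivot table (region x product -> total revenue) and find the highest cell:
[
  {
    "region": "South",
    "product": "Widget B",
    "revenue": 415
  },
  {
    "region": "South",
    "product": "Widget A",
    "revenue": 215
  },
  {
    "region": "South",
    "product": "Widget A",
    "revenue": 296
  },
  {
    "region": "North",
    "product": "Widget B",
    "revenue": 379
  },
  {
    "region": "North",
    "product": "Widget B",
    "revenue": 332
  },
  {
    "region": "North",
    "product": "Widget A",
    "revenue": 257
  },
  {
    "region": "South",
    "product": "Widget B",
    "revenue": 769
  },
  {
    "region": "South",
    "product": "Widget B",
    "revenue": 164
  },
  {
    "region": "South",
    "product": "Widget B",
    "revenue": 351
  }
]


Pivot: region (rows) x product (columns) -> total revenue

     Widget A      Widget B    
North          257           711  
South          511          1699  

Highest: South / Widget B = $1699

South / Widget B = $1699


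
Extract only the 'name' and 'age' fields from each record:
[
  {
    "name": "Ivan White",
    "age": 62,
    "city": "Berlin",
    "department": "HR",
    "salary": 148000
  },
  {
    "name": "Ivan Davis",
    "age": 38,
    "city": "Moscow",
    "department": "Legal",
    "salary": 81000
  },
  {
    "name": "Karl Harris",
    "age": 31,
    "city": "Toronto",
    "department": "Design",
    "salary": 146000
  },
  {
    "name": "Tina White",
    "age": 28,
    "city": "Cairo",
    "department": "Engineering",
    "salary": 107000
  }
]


Original: 4 records with fields: name, age, city, department, salary
Keep: ['name', 'age']
Drop: ['city', 'department', 'salary']
Result: 4 records, 2 fields each

[
  {
    "name": "Ivan White",
    "age": 62
  },
  {
    "name": "Ivan Davis",
    "age": 38
  },
  {
    "name": "Karl Harris",
    "age": 31
  },
  {
    "name": "Tina White",
    "age": 28
  }
]


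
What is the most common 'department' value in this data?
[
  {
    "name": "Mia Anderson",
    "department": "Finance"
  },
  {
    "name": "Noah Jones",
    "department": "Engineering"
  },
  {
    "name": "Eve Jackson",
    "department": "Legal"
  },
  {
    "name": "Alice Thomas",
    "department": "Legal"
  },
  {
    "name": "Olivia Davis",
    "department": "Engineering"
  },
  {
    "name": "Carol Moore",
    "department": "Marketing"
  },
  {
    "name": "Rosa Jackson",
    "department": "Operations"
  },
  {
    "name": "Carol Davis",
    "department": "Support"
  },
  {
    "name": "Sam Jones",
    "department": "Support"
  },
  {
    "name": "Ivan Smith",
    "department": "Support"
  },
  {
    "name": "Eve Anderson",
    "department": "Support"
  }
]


Counting 'department' values across 11 records:

  Support: 4 ####
  Engineering: 2 ##
  Legal: 2 ##
  Finance: 1 #
  Marketing: 1 #
  Operations: 1 #

Most common: Support (4 times)

Support (4 times)


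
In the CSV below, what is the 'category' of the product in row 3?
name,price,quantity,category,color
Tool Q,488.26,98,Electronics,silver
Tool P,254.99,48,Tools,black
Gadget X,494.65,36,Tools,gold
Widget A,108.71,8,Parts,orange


Query: Row 3 ('Gadget X'), column 'category'
Value: Tools

Tools


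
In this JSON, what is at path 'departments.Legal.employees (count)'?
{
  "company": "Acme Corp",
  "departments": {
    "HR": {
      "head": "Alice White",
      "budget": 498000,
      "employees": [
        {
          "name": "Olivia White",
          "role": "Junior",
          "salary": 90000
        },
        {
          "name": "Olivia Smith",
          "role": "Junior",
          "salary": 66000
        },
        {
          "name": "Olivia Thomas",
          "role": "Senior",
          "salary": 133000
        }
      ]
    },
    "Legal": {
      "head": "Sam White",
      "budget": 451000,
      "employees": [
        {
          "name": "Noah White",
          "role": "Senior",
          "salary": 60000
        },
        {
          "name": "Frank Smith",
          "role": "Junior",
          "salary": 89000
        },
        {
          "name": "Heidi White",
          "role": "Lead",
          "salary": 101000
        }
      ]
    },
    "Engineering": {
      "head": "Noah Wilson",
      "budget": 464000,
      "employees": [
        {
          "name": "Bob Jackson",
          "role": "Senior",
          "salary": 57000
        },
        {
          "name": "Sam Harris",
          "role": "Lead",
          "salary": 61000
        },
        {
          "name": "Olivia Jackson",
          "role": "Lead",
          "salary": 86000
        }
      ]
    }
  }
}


Path: departments.Legal.employees (count)

Navigate:
  -> departments
  -> Legal
  -> employees (array, length 3)

3


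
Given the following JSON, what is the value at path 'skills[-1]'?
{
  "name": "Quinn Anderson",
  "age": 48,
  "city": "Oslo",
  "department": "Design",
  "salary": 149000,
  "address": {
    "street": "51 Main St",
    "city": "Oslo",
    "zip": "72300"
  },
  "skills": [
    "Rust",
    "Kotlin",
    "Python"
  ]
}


Query: skills[-1]
Path: skills -> last element
Value: Python

Python


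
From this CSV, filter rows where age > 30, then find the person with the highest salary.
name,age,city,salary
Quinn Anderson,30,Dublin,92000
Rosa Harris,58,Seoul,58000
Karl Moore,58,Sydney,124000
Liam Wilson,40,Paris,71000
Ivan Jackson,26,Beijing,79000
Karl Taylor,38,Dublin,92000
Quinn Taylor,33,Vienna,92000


Filter: age > 30
Sort by: salary (descending)

Filtered records (5):
  Karl Moore, age 58, salary $124000
  Karl Taylor, age 38, salary $92000
  Quinn Taylor, age 33, salary $92000
  Liam Wilson, age 40, salary $71000
  Rosa Harris, age 58, salary $58000

Highest salary: Karl Moore ($124000)

Karl Moore


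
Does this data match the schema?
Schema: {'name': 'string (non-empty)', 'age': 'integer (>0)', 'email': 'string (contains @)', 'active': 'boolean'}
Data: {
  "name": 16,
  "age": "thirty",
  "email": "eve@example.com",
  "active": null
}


Validating each field against schema:
  name: FAIL (16 is not a string)
  age: FAIL ("thirty" is not an integer)
  email: OK (string with @)
  active: FAIL (null is not a boolean)

Result: INVALID (3 errors: name, age, active)

INVALID (3 errors: name, age, active)


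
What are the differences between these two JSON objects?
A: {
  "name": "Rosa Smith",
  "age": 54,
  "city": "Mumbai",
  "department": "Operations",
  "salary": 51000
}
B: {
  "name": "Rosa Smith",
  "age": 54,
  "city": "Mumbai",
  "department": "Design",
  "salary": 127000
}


Comparing each field (in key order):
  name: same
  age: same
  city: same
  department: DIFFERENT
  salary: DIFFERENT
Differences:
  department: Operations -> Design
  salary: 51000 -> 127000

2 field(s) changed

2 changes: department, salary


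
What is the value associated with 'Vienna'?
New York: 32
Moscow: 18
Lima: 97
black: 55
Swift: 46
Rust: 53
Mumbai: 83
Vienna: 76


Looking up key 'Vienna'
Value: 76

76


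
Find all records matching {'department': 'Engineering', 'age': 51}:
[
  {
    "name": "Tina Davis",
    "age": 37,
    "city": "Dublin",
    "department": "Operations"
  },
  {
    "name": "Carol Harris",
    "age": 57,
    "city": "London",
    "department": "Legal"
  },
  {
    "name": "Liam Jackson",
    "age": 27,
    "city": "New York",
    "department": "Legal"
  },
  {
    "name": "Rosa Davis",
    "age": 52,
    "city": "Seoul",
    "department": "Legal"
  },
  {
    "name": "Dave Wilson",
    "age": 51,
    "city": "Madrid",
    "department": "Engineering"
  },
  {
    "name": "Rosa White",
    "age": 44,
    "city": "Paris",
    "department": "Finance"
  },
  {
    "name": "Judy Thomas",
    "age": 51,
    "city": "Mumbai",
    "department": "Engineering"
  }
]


Search criteria: {'department': 'Engineering', 'age': 51}

Checking 7 records:
  Tina Davis: {department: Operations, age: 37}
  Carol Harris: {department: Legal, age: 57}
  Liam Jackson: {department: Legal, age: 27}
  Rosa Davis: {department: Legal, age: 52}
  Dave Wilson: {department: Engineering, age: 51} <-- MATCH
  Rosa White: {department: Finance, age: 44}
  Judy Thomas: {department: Engineering, age: 51} <-- MATCH

Matches: ["Dave Wilson", "Judy Thomas"]

["Dave Wilson", "Judy Thomas"]


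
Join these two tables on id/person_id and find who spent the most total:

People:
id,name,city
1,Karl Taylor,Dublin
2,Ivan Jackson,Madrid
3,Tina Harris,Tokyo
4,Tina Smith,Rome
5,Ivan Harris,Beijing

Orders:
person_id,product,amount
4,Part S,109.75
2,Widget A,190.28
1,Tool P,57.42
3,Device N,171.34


Join on: people.id = orders.person_id

Joined rows:
  Tina Smith (Rome) bought Part S for $109.75
  Ivan Jackson (Madrid) bought Widget A for $190.28
  Karl Taylor (Dublin) bought Tool P for $57.42
  Tina Harris (Tokyo) bought Device N for $171.34

Total per person:
  Ivan Jackson: $190.28
  Tina Harris: $171.34
  Tina Smith: $109.75
  Karl Taylor: $57.42

Top spender: Ivan Jackson ($190.28)

Ivan Jackson ($190.28)


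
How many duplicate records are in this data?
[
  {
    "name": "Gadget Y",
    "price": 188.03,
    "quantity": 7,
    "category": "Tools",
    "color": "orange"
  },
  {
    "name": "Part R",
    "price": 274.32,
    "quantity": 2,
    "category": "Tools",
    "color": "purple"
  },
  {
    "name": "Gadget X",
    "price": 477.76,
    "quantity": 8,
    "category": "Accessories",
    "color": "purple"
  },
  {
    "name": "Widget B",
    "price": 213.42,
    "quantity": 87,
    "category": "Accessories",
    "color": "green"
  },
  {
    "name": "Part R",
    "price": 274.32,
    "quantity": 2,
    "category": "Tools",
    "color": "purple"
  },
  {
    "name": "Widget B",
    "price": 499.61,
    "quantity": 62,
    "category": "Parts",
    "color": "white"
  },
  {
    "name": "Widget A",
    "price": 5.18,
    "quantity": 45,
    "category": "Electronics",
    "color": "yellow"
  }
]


Checking 7 records for duplicates:

  Row 1: Gadget Y ($188.03, qty 7)
  Row 2: Part R ($274.32, qty 2)
  Row 3: Gadget X ($477.76, qty 8)
  Row 4: Widget B ($213.42, qty 87)
  Row 5: Part R ($274.32, qty 2) <-- DUPLICATE
  Row 6: Widget B ($499.61, qty 62)
  Row 7: Widget A ($5.18, qty 45)

Duplicates found: 1
Unique records: 6

1 duplicates, 6 unique


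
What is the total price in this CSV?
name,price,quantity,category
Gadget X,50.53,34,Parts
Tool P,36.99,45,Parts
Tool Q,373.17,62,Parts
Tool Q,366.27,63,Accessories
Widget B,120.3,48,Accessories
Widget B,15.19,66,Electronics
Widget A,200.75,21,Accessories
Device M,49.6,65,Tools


Computing total price:
Values: [50.53, 36.99, 373.17, 366.27, 120.3, 15.19, 200.75, 49.6]
Sum = 1212.80

1212.80


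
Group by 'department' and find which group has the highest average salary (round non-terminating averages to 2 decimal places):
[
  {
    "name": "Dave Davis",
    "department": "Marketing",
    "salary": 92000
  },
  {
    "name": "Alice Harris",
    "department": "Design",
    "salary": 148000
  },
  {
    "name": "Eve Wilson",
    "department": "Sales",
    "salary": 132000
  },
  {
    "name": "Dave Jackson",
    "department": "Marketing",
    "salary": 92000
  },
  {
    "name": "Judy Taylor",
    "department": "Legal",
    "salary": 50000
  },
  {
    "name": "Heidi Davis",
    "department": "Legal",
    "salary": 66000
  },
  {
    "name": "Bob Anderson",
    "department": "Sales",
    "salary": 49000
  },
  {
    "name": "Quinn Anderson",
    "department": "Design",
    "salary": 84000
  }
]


Group by: department

Groups:
  Design: 2 people, avg salary = 232000/2 = $116000
  Legal: 2 people, avg salary = 116000/2 = $58000
  Marketing: 2 people, avg salary = 184000/2 = $92000
  Sales: 2 people, avg salary = 181000/2 = $90500

Highest average salary: Design ($116000)

Design ($116000)


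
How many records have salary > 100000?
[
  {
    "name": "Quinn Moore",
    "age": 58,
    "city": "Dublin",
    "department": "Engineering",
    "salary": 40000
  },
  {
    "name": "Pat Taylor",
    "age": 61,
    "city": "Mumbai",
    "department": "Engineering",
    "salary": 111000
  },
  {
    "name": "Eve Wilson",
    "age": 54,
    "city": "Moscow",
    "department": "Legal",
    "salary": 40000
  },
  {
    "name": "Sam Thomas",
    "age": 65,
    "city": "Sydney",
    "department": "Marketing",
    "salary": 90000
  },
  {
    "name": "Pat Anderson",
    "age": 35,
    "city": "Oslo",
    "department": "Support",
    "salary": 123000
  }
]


Data: 5 records
Condition: salary > 100000

Checking each record:
  Quinn Moore: 40000
  Pat Taylor: 111000 MATCH
  Eve Wilson: 40000
  Sam Thomas: 90000
  Pat Anderson: 123000 MATCH

Count: 2

2


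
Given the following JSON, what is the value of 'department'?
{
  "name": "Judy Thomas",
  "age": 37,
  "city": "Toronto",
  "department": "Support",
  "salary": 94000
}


Looking up field 'department'
Value: Support

Support


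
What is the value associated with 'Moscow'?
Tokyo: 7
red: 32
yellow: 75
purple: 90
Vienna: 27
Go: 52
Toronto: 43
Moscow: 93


Looking up key 'Moscow'
Value: 93

93


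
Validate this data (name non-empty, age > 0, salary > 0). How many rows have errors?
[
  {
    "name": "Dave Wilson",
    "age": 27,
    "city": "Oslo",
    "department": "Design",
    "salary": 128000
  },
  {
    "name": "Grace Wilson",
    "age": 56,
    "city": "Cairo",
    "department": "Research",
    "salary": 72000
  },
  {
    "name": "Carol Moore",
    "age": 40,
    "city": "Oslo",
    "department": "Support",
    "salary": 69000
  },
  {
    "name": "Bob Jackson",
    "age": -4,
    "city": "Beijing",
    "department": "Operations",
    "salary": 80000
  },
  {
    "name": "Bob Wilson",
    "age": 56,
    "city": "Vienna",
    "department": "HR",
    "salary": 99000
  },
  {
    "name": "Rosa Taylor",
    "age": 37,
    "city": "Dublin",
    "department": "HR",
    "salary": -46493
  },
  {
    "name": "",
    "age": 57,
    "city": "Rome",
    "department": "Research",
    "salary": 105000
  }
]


Validating 7 records:
Rules: name non-empty, age > 0, salary > 0

  Row 1 (Dave Wilson): OK
  Row 2 (Grace Wilson): OK
  Row 3 (Carol Moore): OK
  Row 4 (Bob Jackson): negative age: -4
  Row 5 (Bob Wilson): OK
  Row 6 (Rosa Taylor): negative salary: -46493
  Row 7 (???): empty name

Total errors: 3

3 errors


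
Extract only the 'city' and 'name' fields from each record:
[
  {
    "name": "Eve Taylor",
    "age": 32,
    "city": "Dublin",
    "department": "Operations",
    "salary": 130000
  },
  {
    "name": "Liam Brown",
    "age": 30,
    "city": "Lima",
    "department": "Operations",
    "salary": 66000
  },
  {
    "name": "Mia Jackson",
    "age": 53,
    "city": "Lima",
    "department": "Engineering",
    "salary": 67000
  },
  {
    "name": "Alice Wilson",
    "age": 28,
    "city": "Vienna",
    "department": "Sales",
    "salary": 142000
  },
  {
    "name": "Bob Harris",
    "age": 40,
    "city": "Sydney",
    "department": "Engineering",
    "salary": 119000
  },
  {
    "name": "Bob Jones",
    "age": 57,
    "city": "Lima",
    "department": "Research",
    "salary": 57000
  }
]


Original: 6 records with fields: name, age, city, department, salary
Keep: ['city', 'name']
Drop: ['age', 'department', 'salary']
Result: 6 records, 2 fields each

[
  {
    "city": "Dublin",
    "name": "Eve Taylor"
  },
  {
    "city": "Lima",
    "name": "Liam Brown"
  },
  {
    "city": "Lima",
    "name": "Mia Jackson"
  },
  {
    "city": "Vienna",
    "name": "Alice Wilson"
  },
  {
    "city": "Sydney",
    "name": "Bob Harris"
  },
  {
    "city": "Lima",
    "name": "Bob Jones"
  }
]


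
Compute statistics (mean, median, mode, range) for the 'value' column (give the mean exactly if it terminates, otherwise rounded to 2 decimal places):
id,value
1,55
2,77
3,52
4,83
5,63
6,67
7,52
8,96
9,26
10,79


Data: [55, 77, 52, 83, 63, 67, 52, 96, 26, 79]
Count: 10
Sum: 650
Mean: 650/10 = 65
Sorted: [26, 52, 52, 55, 63, 67, 77, 79, 83, 96]
Median: 65.0
Mode: 52 (2 times)
Range: 96 - 26 = 70
Min: 26, Max: 96

mean=65, median=65.0, mode=52, range=70


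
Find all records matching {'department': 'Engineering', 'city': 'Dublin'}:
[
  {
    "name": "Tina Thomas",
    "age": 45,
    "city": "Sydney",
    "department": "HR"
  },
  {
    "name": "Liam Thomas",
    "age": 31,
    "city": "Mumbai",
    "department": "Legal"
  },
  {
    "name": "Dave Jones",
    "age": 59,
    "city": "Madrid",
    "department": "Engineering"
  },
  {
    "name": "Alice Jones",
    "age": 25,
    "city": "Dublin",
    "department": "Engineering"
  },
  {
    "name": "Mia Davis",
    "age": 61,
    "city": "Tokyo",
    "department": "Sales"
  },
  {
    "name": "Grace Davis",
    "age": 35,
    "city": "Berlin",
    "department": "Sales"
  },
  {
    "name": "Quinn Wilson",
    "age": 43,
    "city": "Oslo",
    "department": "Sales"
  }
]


Search criteria: {'department': 'Engineering', 'city': 'Dublin'}

Checking 7 records:
  Tina Thomas: {department: HR, city: Sydney}
  Liam Thomas: {department: Legal, city: Mumbai}
  Dave Jones: {department: Engineering, city: Madrid}
  Alice Jones: {department: Engineering, city: Dublin} <-- MATCH
  Mia Davis: {department: Sales, city: Tokyo}
  Grace Davis: {department: Sales, city: Berlin}
  Quinn Wilson: {department: Sales, city: Oslo}

Matches: ["Alice Jones"]

["Alice Jones"]


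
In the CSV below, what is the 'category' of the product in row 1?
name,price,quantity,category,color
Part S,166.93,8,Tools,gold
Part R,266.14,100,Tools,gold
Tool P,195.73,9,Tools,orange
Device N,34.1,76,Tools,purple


Query: Row 1 ('Part S'), column 'category'
Value: Tools

Tools


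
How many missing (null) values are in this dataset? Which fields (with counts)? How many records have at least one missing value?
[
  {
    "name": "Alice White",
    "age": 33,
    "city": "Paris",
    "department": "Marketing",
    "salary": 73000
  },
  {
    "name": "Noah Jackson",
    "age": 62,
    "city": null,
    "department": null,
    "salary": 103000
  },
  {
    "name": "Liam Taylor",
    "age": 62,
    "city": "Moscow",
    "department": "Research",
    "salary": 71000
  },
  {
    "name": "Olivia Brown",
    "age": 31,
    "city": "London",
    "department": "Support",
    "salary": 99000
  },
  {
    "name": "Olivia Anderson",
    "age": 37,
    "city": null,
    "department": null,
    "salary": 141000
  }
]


Checking for missing (null) values in 5 records:

  Alice White: complete
  Noah Jackson: city, department
  Liam Taylor: complete
  Olivia Brown: complete
  Olivia Anderson: city, department

Per field:
  name: 0 missing
  age: 0 missing
  city: 2 missing
  department: 2 missing
  salary: 0 missing

Total missing values: 4
Records with any missing: 2

4 missing values (city: 2, department: 2); 2 incomplete records


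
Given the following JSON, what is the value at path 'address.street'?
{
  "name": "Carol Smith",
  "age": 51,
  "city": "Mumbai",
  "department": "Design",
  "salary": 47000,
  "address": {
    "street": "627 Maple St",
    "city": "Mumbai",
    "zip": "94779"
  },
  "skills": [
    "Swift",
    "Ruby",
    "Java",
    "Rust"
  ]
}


Query: address.street
Path: address -> street
Value: 627 Maple St

627 Maple St


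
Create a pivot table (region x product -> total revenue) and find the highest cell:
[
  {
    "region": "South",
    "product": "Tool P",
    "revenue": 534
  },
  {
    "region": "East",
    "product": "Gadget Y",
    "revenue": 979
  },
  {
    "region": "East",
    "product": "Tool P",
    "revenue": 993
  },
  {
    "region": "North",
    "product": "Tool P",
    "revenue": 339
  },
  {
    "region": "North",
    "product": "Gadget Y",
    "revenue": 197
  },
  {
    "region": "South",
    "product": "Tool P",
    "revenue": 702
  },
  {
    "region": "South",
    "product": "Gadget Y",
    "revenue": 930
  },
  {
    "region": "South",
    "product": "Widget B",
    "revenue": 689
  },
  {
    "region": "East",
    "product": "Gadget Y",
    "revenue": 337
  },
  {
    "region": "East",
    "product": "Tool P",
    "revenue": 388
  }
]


Pivot: region (rows) x product (columns) -> total revenue

     Gadget Y      Tool P        Widget B    
East          1316          1381             0  
North          197           339             0  
South          930          1236           689  

Highest: East / Tool P = $1381

East / Tool P = $1381


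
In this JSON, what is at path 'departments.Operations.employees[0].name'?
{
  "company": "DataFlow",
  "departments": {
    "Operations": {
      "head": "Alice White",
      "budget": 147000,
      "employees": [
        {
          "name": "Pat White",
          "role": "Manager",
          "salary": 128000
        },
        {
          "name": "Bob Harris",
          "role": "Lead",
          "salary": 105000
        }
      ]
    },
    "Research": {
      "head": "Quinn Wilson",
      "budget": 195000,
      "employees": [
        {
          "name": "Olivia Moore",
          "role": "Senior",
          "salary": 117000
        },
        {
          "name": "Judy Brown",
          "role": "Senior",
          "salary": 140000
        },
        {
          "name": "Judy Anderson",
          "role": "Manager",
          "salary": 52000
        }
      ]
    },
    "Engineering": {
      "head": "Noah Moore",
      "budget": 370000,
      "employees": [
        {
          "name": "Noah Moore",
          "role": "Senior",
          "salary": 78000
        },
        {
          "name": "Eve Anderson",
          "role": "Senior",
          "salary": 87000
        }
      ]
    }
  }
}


Path: departments.Operations.employees[0].name

Navigate:
  -> departments
  -> Operations
  -> employees[0].name = 'Pat White'

Pat White


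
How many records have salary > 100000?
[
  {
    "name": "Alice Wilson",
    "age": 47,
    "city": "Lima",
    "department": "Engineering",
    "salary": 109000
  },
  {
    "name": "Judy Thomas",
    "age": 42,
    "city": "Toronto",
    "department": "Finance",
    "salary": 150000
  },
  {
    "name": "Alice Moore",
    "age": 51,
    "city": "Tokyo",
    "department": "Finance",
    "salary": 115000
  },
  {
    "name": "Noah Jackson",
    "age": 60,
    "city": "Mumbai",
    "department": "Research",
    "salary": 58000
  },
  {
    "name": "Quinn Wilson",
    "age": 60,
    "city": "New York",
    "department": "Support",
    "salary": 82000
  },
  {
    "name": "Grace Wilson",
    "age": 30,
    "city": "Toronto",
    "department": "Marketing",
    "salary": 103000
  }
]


Data: 6 records
Condition: salary > 100000

Checking each record:
  Alice Wilson: 109000 MATCH
  Judy Thomas: 150000 MATCH
  Alice Moore: 115000 MATCH
  Noah Jackson: 58000
  Quinn Wilson: 82000
  Grace Wilson: 103000 MATCH

Count: 4

4


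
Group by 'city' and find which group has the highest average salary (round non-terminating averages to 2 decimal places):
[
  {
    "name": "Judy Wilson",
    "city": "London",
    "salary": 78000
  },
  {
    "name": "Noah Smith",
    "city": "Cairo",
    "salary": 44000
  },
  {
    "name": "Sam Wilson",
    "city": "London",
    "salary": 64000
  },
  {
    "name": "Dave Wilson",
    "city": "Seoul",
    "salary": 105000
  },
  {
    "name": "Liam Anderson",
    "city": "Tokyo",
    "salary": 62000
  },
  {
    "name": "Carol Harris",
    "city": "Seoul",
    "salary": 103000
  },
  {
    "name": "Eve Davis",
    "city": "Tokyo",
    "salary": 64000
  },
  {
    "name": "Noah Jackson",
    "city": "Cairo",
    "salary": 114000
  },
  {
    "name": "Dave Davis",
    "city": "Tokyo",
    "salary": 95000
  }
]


Group by: city

Groups:
  Cairo: 2 people, avg salary = 158000/2 = $79000
  London: 2 people, avg salary = 142000/2 = $71000
  Seoul: 2 people, avg salary = 208000/2 = $104000
  Tokyo: 3 people, avg salary = 221000/3 ≈ $73666.67

Highest average salary: Seoul ($104000)

Seoul ($104000)


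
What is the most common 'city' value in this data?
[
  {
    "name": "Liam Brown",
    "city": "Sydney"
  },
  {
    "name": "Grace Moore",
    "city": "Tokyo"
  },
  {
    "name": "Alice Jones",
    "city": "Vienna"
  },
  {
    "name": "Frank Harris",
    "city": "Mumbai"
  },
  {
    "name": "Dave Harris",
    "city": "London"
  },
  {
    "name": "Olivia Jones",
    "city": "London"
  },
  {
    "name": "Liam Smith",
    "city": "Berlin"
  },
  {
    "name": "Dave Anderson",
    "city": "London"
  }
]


Counting 'city' values across 8 records:

  London: 3 ###
  Sydney: 1 #
  Tokyo: 1 #
  Vienna: 1 #
  Mumbai: 1 #
  Berlin: 1 #

Most common: London (3 times)

London (3 times)


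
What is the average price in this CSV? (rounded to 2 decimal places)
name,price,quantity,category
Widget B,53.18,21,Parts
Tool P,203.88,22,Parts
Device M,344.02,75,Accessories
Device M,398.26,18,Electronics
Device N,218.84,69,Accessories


Computing average price:
Values: [53.18, 203.88, 344.02, 398.26, 218.84]
Sum = 1218.18
Count = 5
Average = 1218.18/5 = 243.636 exactly -> 243.64 (rounded half-up to 2 decimal places)

243.64


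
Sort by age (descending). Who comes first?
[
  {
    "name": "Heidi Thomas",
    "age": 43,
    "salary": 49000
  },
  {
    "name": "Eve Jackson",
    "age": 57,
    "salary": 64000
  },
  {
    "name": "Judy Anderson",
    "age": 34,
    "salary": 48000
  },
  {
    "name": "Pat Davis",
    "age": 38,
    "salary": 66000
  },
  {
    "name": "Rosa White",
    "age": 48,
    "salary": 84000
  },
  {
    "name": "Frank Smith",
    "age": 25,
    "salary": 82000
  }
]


Sort by: age (descending)

Sorted order:
  1. Eve Jackson (age = 57)
  2. Rosa White (age = 48)
  3. Heidi Thomas (age = 43)
  4. Pat Davis (age = 38)
  5. Judy Anderson (age = 34)
  6. Frank Smith (age = 25)

First: Eve Jackson

Eve Jackson


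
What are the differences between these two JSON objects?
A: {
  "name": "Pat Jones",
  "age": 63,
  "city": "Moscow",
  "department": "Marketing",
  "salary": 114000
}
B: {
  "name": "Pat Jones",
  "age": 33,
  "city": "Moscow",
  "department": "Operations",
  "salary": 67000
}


Comparing each field (in key order):
  name: same
  age: DIFFERENT
  city: same
  department: DIFFERENT
  salary: DIFFERENT
Differences:
  age: 63 -> 33
  department: Marketing -> Operations
  salary: 114000 -> 67000

3 field(s) changed

3 changes: age, department, salary


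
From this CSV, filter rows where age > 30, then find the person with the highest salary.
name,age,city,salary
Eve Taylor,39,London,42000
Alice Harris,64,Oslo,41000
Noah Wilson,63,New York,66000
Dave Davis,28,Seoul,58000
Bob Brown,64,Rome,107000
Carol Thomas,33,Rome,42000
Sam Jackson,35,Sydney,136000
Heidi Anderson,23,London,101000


Filter: age > 30
Sort by: salary (descending)

Filtered records (6):
  Sam Jackson, age 35, salary $136000
  Bob Brown, age 64, salary $107000
  Noah Wilson, age 63, salary $66000
  Eve Taylor, age 39, salary $42000
  Carol Thomas, age 33, salary $42000
  Alice Harris, age 64, salary $41000

Highest salary: Sam Jackson ($136000)

Sam Jackson


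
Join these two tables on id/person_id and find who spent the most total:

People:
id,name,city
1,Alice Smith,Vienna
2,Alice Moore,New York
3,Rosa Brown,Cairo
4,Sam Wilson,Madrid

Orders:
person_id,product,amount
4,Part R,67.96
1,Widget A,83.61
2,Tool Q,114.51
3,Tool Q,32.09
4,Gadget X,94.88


Join on: people.id = orders.person_id

Joined rows:
  Sam Wilson (Madrid) bought Part R for $67.96
  Alice Smith (Vienna) bought Widget A for $83.61
  Alice Moore (New York) bought Tool Q for $114.51
  Rosa Brown (Cairo) bought Tool Q for $32.09
  Sam Wilson (Madrid) bought Gadget X for $94.88

Total per person:
  Sam Wilson: $162.84
  Alice Moore: $114.51
  Alice Smith: $83.61
  Rosa Brown: $32.09

Top spender: Sam Wilson ($162.84)

Sam Wilson ($162.84)


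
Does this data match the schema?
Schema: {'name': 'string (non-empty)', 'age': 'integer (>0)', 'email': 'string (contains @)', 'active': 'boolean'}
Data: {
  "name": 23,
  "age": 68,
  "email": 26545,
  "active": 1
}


Validating each field against schema:
  name: FAIL (23 is not a string)
  age: OK (positive integer)
  email: FAIL (26545 is not a string)
  active: FAIL (1 is not a boolean)

Result: INVALID (3 errors: name, email, active)

INVALID (3 errors: name, email, active)


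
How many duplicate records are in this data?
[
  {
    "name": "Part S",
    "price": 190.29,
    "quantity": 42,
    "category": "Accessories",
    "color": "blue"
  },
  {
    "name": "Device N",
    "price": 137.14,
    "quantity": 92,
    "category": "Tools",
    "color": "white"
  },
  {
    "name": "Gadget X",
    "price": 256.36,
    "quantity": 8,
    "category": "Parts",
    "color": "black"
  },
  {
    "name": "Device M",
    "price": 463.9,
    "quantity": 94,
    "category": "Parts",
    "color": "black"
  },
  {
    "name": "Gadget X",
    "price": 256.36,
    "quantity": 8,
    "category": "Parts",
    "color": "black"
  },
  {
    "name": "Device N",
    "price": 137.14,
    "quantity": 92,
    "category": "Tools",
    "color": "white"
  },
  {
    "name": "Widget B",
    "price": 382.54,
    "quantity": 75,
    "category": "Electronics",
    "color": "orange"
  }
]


Checking 7 records for duplicates:

  Row 1: Part S ($190.29, qty 42)
  Row 2: Device N ($137.14, qty 92)
  Row 3: Gadget X ($256.36, qty 8)
  Row 4: Device M ($463.9, qty 94)
  Row 5: Gadget X ($256.36, qty 8) <-- DUPLICATE
  Row 6: Device N ($137.14, qty 92) <-- DUPLICATE
  Row 7: Widget B ($382.54, qty 75)

Duplicates found: 2
Unique records: 5

2 duplicates, 5 unique


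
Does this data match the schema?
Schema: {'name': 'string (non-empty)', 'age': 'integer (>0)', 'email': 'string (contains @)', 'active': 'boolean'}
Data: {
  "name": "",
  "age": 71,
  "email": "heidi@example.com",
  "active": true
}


Validating each field against schema:
  name: FAIL ("" is an empty string)
  age: OK (positive integer)
  email: OK (string with @)
  active: OK (boolean)

Result: INVALID (1 error: name)

INVALID (1 error: name)


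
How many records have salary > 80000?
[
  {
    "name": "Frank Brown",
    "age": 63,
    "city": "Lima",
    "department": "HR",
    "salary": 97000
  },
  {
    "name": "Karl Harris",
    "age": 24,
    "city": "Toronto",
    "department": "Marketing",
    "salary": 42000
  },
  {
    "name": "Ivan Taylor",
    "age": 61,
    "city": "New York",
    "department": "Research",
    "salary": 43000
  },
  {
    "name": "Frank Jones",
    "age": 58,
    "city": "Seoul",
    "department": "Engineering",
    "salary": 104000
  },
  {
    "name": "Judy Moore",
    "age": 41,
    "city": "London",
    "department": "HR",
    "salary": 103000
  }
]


Data: 5 records
Condition: salary > 80000

Checking each record:
  Frank Brown: 97000 MATCH
  Karl Harris: 42000
  Ivan Taylor: 43000
  Frank Jones: 104000 MATCH
  Judy Moore: 103000 MATCH

Count: 3

3
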